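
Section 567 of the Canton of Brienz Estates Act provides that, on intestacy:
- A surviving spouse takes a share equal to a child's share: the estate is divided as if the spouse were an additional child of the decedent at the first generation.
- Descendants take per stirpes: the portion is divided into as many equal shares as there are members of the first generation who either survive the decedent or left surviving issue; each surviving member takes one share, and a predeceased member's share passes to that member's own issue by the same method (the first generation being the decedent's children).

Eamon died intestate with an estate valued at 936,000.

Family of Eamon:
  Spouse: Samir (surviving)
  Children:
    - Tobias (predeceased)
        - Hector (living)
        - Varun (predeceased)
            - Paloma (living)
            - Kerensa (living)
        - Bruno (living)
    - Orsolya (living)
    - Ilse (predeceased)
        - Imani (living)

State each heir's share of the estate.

The spouse counts as an additional share at the children's level, so there are 4 primary shares of 234,000. Samir takes one such share (234,000).
The children's combined portion (702,000) is divided into 3 shares of 234,000: Orsolya takes 234,000; Tobias's 234,000 share passes to Tobias's issue; Ilse's 234,000 share passes to Ilse's issue.
Tobias's share (234,000) is divided into 3 shares of 78,000: Hector and Bruno each take 78,000; Varun's 78,000 share passes to Varun's issue.
Varun's share (78,000) is divided into 2 shares of 39,000: Paloma and Kerensa each take 39,000.
Ilse's share (234,000) passes entirely to Imani.

Samir: 234,000; Hector: 78,000; Paloma: 39,000; Kerensa: 39,000; Bruno: 78,000; Orsolya: 234,000; Imani: 234,000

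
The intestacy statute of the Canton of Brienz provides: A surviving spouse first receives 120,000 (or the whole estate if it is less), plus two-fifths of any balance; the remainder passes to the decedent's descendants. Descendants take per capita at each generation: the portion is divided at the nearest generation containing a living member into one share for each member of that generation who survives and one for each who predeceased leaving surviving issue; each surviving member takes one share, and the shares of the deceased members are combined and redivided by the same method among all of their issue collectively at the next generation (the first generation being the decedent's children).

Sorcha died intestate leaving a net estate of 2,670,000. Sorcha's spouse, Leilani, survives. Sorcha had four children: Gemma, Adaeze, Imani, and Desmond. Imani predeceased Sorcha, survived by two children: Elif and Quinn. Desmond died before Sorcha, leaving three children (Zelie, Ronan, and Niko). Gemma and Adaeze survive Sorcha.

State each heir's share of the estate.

Leilani first takes 120,000, leaving a balance of 2,550,000. Leilani then takes two-fifths of the balance (1,020,000), for a total of 1,140,000. The remaining 1,530,000 passes to the descendants.
The descendants' portion (1,530,000) is divided at the children's generation into 4 shares of 382,500. Gemma and Adaeze each take 382,500. The 2 shares of the deceased (Imani and Desmond) are combined into a pool of 765,000.
That pool (765,000) is divided at the grandchildren's generation equally among Elif, Quinn, Zelie, Ronan, and Niko: 153,000 each.

Leilani: 1,140,000; Gemma: 382,500; Adaeze: 382,500; Elif: 153,000; Quinn: 153,000; Zelie: 153,000; Ronan: 153,000; Niko: 153,000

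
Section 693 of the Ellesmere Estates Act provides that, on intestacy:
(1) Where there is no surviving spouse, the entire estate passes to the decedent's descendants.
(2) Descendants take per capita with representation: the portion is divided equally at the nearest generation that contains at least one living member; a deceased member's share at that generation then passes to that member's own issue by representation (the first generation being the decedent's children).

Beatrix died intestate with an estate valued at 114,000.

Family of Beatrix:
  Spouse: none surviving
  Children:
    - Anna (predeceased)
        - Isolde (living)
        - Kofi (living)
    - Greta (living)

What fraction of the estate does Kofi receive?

Kofi receives 1/4 of the estate.

The entire 114,000 passes to the descendants.
That amount (114,000) is divided into 2 shares of 57,000: Greta takes 57,000; Anna's 57,000 share passes to Anna's issue.
Anna's share (57,000) is divided into 2 shares of 28,500: Isolde and Kofi each take 28,500.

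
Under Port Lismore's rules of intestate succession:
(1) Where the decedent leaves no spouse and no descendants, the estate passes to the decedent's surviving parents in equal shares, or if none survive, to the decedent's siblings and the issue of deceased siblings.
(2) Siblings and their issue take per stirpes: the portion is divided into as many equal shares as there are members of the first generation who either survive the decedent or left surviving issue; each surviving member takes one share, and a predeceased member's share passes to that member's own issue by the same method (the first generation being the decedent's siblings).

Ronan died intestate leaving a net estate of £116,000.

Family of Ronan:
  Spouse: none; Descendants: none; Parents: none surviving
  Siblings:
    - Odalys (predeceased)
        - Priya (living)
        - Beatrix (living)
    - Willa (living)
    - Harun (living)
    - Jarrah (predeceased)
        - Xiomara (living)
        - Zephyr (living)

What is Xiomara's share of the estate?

Xiomara receives £14,500.

The entire £116,000 passes to the siblings and their issue.
That amount (£116,000) is divided into 4 shares of £29,000: Willa and Harun each take £29,000; Odalys's £29,000 share passes to Odalys's issue; Jarrah's £29,000 share passes to Jarrah's issue.
Odalys's share (£29,000) is divided into 2 shares of £14,500: Priya and Beatrix each take £14,500.
Jarrah's share (£29,000) is divided into 2 shares of £14,500: Xiomara and Zephyr each take £14,500.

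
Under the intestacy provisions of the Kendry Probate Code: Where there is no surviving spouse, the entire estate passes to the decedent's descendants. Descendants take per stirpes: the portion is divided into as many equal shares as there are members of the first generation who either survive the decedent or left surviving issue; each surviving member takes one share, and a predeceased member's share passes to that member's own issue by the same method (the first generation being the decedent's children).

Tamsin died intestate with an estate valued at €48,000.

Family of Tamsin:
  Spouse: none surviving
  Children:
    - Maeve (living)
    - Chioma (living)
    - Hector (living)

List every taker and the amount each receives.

Maeve: €16,000; Chioma: €16,000; Hector: €16,000

The entire €48,000 passes to the descendants.
That amount (€48,000) is divided into 3 shares of €16,000: Maeve, Chioma, and Hector each take €16,000.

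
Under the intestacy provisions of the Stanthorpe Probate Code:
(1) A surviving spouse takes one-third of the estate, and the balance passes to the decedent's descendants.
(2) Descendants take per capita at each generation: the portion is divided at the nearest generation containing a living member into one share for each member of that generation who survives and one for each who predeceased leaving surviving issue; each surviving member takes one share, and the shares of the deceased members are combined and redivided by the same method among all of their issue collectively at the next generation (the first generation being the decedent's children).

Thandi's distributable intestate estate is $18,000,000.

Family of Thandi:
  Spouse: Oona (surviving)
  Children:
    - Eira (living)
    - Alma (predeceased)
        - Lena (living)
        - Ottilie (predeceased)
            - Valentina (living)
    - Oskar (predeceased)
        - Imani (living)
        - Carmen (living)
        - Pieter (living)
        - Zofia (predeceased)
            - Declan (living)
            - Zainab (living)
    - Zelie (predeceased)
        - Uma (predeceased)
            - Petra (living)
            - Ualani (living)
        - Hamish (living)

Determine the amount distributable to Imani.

Imani receives $1,125,000.

Oona takes one-third of $18,000,000 = $6,000,000. The remaining $12,000,000 passes to the descendants.
The descendants' portion ($12,000,000) is divided at the children's generation into 4 shares of $3,000,000. Eira takes $3,000,000. The 3 shares of the deceased (Alma, Oskar, and Zelie) are combined into a pool of $9,000,000.
That pool ($9,000,000) is divided at the grandchildren's generation into 8 shares of $1,125,000. Lena, Imani, Carmen, Pieter, and Hamish each take $1,125,000. The 3 shares of the deceased (Ottilie, Zofia, and Uma) are combined into a pool of $3,375,000.
That pool ($3,375,000) is divided at the great-grandchildren's generation equally among Valentina, Declan, Zainab, Petra, and Ualani: $675,000 each.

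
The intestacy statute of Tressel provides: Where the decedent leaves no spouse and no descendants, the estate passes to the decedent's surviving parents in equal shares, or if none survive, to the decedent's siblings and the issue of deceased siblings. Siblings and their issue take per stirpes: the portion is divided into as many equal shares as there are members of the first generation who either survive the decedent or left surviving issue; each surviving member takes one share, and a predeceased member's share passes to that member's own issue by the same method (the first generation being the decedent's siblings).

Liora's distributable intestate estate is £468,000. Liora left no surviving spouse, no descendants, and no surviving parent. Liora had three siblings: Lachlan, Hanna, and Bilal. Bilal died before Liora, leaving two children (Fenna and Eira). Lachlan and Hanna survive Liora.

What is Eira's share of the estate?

Eira receives £78,000.

The entire £468,000 passes to the siblings and their issue.
That amount (£468,000) is divided into 3 shares of £156,000: Lachlan and Hanna each take £156,000; Bilal's £156,000 share passes to Bilal's issue.
Bilal's share (£156,000) is divided into 2 shares of £78,000: Fenna and Eira each take £78,000.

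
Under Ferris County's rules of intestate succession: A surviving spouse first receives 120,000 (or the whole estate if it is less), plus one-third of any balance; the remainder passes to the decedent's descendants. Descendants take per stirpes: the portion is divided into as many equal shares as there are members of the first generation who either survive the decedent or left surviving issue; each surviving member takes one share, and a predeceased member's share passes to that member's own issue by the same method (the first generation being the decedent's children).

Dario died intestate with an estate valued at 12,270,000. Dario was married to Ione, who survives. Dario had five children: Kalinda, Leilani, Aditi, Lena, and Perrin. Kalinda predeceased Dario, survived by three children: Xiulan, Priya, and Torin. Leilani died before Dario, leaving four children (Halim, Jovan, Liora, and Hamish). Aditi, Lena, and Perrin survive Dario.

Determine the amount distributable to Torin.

Ione first takes 120,000, leaving a balance of 12,150,000. Ione then takes one-third of the balance (4,050,000), for a total of 4,170,000. The remaining 8,100,000 passes to the descendants.
The descendants' portion (8,100,000) is divided into 5 shares of 1,620,000: Aditi, Lena, and Perrin each take 1,620,000; Kalinda's 1,620,000 share passes to Kalinda's issue; Leilani's 1,620,000 share passes to Leilani's issue.
Kalinda's share (1,620,000) is divided into 3 shares of 540,000: Xiulan, Priya, and Torin each take 540,000.
Leilani's share (1,620,000) is divided into 4 shares of 405,000: Halim, Jovan, Liora, and Hamish each take 405,000.

Torin receives 540,000.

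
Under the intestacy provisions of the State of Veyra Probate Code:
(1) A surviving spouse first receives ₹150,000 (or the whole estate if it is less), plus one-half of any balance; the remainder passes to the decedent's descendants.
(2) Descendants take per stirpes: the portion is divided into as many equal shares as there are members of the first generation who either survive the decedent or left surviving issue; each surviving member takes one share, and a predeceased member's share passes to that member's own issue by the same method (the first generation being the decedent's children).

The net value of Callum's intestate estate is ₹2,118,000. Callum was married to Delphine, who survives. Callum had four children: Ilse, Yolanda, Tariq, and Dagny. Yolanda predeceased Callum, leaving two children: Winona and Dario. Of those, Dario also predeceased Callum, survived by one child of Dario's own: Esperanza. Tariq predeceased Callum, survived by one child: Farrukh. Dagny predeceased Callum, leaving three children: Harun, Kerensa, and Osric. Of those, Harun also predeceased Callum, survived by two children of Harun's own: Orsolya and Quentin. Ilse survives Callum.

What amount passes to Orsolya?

Orsolya receives ₹41,000.

Delphine first takes ₹150,000, leaving a balance of ₹1,968,000. Delphine then takes one-half of the balance (₹984,000), for a total of ₹1,134,000. The remaining ₹984,000 passes to the descendants.
The descendants' portion (₹984,000) is divided into 4 shares of ₹246,000: Ilse takes ₹246,000; Yolanda's ₹246,000 share passes to Yolanda's issue; Tariq's ₹246,000 share passes to Tariq's issue; Dagny's ₹246,000 share passes to Dagny's issue.
Yolanda's share (₹246,000) is divided into 2 shares of ₹123,000: Winona takes ₹123,000; Dario's ₹123,000 share passes to Dario's issue.
Dario's share (₹123,000) passes entirely to Esperanza.
Tariq's share (₹246,000) passes entirely to Farrukh.
Dagny's share (₹246,000) is divided into 3 shares of ₹82,000: Kerensa and Osric each take ₹82,000; Harun's ₹82,000 share passes to Harun's issue.
Harun's share (₹82,000) is divided into 2 shares of ₹41,000: Orsolya and Quentin each take ₹41,000.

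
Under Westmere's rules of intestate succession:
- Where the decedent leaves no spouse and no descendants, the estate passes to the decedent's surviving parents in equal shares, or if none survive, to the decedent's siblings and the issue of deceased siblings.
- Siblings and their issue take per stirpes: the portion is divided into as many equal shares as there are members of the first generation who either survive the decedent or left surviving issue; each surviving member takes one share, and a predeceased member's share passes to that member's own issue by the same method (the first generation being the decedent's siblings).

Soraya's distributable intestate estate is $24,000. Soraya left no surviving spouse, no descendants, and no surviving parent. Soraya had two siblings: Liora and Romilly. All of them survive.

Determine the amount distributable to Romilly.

Romilly receives $12,000.

The entire $24,000 passes to the siblings and their issue.
That amount ($24,000) is divided into 2 shares of $12,000: Liora and Romilly each take $12,000.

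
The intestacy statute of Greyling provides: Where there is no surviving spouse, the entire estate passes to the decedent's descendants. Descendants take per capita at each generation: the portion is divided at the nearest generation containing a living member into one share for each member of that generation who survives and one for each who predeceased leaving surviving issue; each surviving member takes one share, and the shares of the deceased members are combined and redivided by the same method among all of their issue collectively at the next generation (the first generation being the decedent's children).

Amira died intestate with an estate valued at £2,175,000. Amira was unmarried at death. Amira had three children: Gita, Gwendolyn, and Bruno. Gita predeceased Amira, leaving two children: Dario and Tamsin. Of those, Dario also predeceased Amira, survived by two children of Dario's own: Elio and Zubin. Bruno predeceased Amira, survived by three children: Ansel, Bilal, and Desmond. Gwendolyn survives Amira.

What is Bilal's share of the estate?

Bilal receives £290,000.

The entire £2,175,000 passes to the descendants.
That amount (£2,175,000) is divided at the children's generation into 3 shares of £725,000. Gwendolyn takes £725,000. The 2 shares of the deceased (Gita and Bruno) are combined into a pool of £1,450,000.
That pool (£1,450,000) is divided at the grandchildren's generation into 5 shares of £290,000. Tamsin, Ansel, Bilal, and Desmond each take £290,000. The remaining share for the deceased Dario (£290,000) is carried to the next generation.
That pool (£290,000) is divided at the great-grandchildren's generation equally among Elio and Zubin: £145,000 each.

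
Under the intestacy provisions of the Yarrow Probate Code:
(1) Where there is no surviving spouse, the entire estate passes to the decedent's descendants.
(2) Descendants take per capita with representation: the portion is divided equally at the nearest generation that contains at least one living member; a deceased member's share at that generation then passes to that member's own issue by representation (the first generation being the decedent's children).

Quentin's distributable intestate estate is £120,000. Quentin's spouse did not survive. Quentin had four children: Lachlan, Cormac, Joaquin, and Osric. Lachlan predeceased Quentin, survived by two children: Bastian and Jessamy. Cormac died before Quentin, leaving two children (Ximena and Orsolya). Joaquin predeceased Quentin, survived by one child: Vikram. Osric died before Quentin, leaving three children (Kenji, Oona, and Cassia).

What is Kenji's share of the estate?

The entire £120,000 passes to the descendants.
No child survives, so the initial division is made at the grandchildren's generation.
That amount (£120,000) is divided into 8 shares of £15,000: Bastian, Jessamy, Ximena, Orsolya, Vikram, Kenji, Oona, and Cassia each take £15,000.

Kenji receives £15,000.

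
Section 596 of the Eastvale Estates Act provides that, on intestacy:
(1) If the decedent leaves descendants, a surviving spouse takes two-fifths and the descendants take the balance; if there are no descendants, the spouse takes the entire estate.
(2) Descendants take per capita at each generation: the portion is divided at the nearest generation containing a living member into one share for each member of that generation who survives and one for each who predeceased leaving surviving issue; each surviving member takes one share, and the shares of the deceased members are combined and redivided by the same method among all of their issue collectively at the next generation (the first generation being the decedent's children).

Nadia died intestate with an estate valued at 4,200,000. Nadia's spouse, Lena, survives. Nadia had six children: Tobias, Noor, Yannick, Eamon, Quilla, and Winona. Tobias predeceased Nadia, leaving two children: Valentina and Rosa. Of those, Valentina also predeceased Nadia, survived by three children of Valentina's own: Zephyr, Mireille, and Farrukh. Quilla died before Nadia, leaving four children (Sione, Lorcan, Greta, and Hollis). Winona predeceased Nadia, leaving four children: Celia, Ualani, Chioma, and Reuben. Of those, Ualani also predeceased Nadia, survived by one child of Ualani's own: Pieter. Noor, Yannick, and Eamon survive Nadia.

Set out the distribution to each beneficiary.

Lena takes two-fifths of 4,200,000 = 1,680,000. The remaining 2,520,000 passes to the descendants.
The descendants' portion (2,520,000) is divided at the children's generation into 6 shares of 420,000. Noor, Yannick, and Eamon each take 420,000. The 3 shares of the deceased (Tobias, Quilla, and Winona) are combined into a pool of 1,260,000.
That pool (1,260,000) is divided at the grandchildren's generation into 10 shares of 126,000. Rosa, Sione, Lorcan, Greta, Hollis, Celia, Chioma, and Reuben each take 126,000. The 2 shares of the deceased (Valentina and Ualani) are combined into a pool of 252,000.
That pool (252,000) is divided at the great-grandchildren's generation equally among Zephyr, Mireille, Farrukh, and Pieter: 63,000 each.

Lena: 1,680,000; Zephyr: 63,000; Mireille: 63,000; Farrukh: 63,000; Rosa: 126,000; Noor: 420,000; Yannick: 420,000; Eamon: 420,000; Sione: 126,000; Lorcan: 126,000; Greta: 126,000; Hollis: 126,000; Celia: 126,000; Pieter: 63,000; Chioma: 126,000; Reuben: 126,000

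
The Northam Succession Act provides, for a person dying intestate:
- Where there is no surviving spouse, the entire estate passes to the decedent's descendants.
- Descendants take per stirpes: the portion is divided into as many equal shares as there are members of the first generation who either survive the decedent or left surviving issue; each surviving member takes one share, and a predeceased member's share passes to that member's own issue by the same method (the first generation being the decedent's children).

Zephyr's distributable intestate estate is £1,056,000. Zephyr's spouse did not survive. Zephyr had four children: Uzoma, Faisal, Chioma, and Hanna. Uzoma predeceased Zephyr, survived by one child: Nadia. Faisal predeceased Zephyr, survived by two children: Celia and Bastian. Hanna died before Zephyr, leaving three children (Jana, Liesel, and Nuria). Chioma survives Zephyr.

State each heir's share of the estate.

The entire £1,056,000 passes to the descendants.
That amount (£1,056,000) is divided into 4 shares of £264,000: Chioma takes £264,000; Uzoma's £264,000 share passes to Uzoma's issue; Faisal's £264,000 share passes to Faisal's issue; Hanna's £264,000 share passes to Hanna's issue.
Uzoma's share (£264,000) passes entirely to Nadia.
Faisal's share (£264,000) is divided into 2 shares of £132,000: Celia and Bastian each take £132,000.
Hanna's share (£264,000) is divided into 3 shares of £88,000: Jana, Liesel, and Nuria each take £88,000.

Nadia: £264,000; Celia: £132,000; Bastian: £132,000; Chioma: £264,000; Jana: £88,000; Liesel: £88,000; Nuria: £88,000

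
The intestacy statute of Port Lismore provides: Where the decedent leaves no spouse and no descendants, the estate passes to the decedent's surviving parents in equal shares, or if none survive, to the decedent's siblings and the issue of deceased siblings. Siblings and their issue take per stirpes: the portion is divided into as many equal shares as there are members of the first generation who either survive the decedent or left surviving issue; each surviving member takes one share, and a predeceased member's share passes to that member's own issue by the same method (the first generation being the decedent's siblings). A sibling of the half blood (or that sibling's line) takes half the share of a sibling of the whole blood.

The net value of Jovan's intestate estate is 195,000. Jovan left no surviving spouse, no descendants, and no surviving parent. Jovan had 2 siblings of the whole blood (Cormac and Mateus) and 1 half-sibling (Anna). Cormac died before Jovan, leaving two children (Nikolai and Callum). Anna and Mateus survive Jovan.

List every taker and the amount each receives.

The entire 195,000 passes to the siblings and their issue.
Counting each half-blood sibling's line as half a unit, there are 5/2 units in 195,000, so one unit is 78,000. Whole-blood lines (Cormac and Mateus) take 78,000 each; half-blood lines (Anna) take 39,000 each.
Cormac's share (78,000) is divided into 2 shares of 39,000: Nikolai and Callum each take 39,000.

Anna: 39,000; Nikolai: 39,000; Callum: 39,000; Mateus: 78,000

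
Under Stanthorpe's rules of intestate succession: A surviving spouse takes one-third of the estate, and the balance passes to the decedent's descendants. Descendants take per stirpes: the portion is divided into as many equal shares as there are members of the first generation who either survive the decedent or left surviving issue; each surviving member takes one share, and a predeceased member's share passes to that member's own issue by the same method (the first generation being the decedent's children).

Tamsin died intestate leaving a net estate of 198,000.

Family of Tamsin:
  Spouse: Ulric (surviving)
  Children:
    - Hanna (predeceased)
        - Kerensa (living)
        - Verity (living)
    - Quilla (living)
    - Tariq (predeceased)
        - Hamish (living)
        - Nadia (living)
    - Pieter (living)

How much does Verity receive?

Ulric takes one-third of 198,000 = 66,000. The remaining 132,000 passes to the descendants.
The descendants' portion (132,000) is divided into 4 shares of 33,000: Quilla and Pieter each take 33,000; Hanna's 33,000 share passes to Hanna's issue; Tariq's 33,000 share passes to Tariq's issue.
Hanna's share (33,000) is divided into 2 shares of 16,500: Kerensa and Verity each take 16,500.
Tariq's share (33,000) is divided into 2 shares of 16,500: Hamish and Nadia each take 16,500.

Verity receives 16,500.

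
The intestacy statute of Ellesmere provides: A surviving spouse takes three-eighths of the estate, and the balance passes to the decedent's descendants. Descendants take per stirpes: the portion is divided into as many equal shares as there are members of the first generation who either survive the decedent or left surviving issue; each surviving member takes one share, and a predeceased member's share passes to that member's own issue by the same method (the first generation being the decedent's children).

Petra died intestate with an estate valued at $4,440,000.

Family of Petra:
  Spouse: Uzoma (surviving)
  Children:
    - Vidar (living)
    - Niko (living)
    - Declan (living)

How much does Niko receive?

Niko receives $925,000.

Uzoma takes three-eighths of $4,440,000 = $1,665,000. The remaining $2,775,000 passes to the descendants.
The descendants' portion ($2,775,000) is divided into 3 shares of $925,000: Vidar, Niko, and Declan each take $925,000.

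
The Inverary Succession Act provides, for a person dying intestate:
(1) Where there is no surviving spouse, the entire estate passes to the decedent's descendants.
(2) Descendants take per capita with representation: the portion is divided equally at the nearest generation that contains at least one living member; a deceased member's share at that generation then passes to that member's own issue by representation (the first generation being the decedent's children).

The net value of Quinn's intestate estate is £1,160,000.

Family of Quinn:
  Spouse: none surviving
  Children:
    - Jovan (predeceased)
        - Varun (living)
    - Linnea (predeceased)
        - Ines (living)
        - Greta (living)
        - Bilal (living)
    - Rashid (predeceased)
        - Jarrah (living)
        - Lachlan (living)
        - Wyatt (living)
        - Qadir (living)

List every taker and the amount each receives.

The entire £1,160,000 passes to the descendants.
No child survives, so the initial division is made at the grandchildren's generation.
That amount (£1,160,000) is divided into 8 shares of £145,000: Varun, Ines, Greta, Bilal, Jarrah, Lachlan, Wyatt, and Qadir each take £145,000.

Varun: £145,000; Ines: £145,000; Greta: £145,000; Bilal: £145,000; Jarrah: £145,000; Lachlan: £145,000; Wyatt: £145,000; Qadir: £145,000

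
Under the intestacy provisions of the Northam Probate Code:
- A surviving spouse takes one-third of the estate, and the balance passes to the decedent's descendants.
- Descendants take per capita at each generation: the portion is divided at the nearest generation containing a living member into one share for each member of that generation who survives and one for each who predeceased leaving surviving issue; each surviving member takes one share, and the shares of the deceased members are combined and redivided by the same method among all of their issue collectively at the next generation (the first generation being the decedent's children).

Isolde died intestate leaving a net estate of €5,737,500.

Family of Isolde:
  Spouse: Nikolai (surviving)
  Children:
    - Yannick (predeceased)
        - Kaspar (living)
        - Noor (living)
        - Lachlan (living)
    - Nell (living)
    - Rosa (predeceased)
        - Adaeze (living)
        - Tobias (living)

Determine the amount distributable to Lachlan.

Nikolai takes one-third of €5,737,500 = €1,912,500. The remaining €3,825,000 passes to the descendants.
The descendants' portion (€3,825,000) is divided at the children's generation into 3 shares of €1,275,000. Nell takes €1,275,000. The 2 shares of the deceased (Yannick and Rosa) are combined into a pool of €2,550,000.
That pool (€2,550,000) is divided at the grandchildren's generation equally among Kaspar, Noor, Lachlan, Adaeze, and Tobias: €510,000 each.

Lachlan receives €510,000.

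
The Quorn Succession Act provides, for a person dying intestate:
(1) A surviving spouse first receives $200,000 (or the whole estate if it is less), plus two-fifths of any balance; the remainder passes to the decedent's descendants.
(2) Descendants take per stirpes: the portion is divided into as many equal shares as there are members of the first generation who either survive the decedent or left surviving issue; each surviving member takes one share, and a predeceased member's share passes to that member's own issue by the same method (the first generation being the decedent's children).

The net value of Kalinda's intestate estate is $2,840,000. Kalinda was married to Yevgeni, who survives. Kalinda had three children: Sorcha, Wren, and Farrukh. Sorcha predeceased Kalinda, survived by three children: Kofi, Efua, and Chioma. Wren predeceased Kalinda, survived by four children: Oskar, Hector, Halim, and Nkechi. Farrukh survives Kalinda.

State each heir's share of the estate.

Yevgeni: $1,256,000; Kofi: $176,000; Efua: $176,000; Chioma: $176,000; Oskar: $132,000; Hector: $132,000; Halim: $132,000; Nkechi: $132,000; Farrukh: $528,000

Yevgeni first takes $200,000, leaving a balance of $2,640,000. Yevgeni then takes two-fifths of the balance ($1,056,000), for a total of $1,256,000. The remaining $1,584,000 passes to the descendants.
The descendants' portion ($1,584,000) is divided into 3 shares of $528,000: Farrukh takes $528,000; Sorcha's $528,000 share passes to Sorcha's issue; Wren's $528,000 share passes to Wren's issue.
Sorcha's share ($528,000) is divided into 3 shares of $176,000: Kofi, Efua, and Chioma each take $176,000.
Wren's share ($528,000) is divided into 4 shares of $132,000: Oskar, Hector, Halim, and Nkechi each take $132,000.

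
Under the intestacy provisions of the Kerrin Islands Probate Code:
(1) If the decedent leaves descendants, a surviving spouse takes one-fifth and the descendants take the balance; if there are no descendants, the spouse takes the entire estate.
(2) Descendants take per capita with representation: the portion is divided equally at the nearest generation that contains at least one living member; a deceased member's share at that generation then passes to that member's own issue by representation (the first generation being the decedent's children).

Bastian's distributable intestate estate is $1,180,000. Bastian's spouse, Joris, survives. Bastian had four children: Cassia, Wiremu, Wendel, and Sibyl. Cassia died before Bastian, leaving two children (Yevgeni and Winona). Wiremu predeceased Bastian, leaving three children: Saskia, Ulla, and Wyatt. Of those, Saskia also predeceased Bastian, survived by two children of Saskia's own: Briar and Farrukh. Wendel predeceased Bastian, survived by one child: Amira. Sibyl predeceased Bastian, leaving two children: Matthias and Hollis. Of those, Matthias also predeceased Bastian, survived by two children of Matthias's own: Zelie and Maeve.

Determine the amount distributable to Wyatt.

Wyatt receives $118,000.

Joris takes one-fifth of $1,180,000 = $236,000. The remaining $944,000 passes to the descendants.
No child survives, so the initial division is made at the grandchildren's generation.
The descendants' portion ($944,000) is divided into 8 shares of $118,000: Yevgeni, Winona, Ulla, Wyatt, Amira, and Hollis each take $118,000; Saskia's $118,000 share passes to Saskia's issue; Matthias's $118,000 share passes to Matthias's issue.
Saskia's share ($118,000) is divided into 2 shares of $59,000: Briar and Farrukh each take $59,000.
Matthias's share ($118,000) is divided into 2 shares of $59,000: Zelie and Maeve each take $59,000.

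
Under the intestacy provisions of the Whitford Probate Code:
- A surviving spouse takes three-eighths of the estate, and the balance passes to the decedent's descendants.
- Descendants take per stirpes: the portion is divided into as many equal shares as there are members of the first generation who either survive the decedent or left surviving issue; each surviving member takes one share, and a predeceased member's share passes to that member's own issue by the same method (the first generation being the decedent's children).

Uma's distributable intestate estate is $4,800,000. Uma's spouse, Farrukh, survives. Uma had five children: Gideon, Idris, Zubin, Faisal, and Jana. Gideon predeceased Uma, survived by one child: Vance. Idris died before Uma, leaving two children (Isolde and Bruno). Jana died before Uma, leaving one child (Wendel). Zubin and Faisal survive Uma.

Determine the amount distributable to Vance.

Vance receives $600,000.

Farrukh takes three-eighths of $4,800,000 = $1,800,000. The remaining $3,000,000 passes to the descendants.
The descendants' portion ($3,000,000) is divided into 5 shares of $600,000: Zubin and Faisal each take $600,000; Gideon's $600,000 share passes to Gideon's issue; Idris's $600,000 share passes to Idris's issue; Jana's $600,000 share passes to Jana's issue.
Gideon's share ($600,000) passes entirely to Vance.
Idris's share ($600,000) is divided into 2 shares of $300,000: Isolde and Bruno each take $300,000.
Jana's share ($600,000) passes entirely to Wendel.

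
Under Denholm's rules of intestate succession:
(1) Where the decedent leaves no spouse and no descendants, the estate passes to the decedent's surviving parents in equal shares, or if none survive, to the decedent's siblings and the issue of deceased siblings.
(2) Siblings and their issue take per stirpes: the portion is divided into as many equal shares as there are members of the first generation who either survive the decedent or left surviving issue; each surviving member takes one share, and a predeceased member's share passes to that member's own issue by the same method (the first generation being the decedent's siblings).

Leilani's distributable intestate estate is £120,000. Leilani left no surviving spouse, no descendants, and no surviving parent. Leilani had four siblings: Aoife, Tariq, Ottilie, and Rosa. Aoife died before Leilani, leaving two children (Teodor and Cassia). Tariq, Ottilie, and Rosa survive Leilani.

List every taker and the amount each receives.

Teodor: £15,000; Cassia: £15,000; Tariq: £30,000; Ottilie: £30,000; Rosa: £30,000

The entire £120,000 passes to the siblings and their issue.
That amount (£120,000) is divided into 4 shares of £30,000: Tariq, Ottilie, and Rosa each take £30,000; Aoife's £30,000 share passes to Aoife's issue.
Aoife's share (£30,000) is divided into 2 shares of £15,000: Teodor and Cassia each take £15,000.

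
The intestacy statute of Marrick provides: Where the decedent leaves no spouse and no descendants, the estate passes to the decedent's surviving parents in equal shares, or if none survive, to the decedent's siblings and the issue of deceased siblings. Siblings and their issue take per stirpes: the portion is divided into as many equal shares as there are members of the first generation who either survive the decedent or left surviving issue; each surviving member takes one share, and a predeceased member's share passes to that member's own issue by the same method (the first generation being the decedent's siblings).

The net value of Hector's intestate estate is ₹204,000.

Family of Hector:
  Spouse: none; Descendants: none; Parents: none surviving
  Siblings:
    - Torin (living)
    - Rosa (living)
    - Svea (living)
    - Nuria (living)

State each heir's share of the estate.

The entire ₹204,000 passes to the siblings and their issue.
That amount (₹204,000) is divided into 4 shares of ₹51,000: Torin, Rosa, Svea, and Nuria each take ₹51,000.

Torin: ₹51,000; Rosa: ₹51,000; Svea: ₹51,000; Nuria: ₹51,000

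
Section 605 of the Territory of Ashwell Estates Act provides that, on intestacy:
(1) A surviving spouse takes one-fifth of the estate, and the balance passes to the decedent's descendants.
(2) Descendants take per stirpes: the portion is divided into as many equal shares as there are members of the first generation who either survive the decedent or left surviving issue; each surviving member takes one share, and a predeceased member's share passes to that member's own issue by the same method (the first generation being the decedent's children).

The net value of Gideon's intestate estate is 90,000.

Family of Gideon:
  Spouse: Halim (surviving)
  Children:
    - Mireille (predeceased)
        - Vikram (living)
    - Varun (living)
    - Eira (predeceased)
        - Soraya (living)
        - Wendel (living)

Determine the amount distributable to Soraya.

Soraya receives 12,000.

Halim takes one-fifth of 90,000 = 18,000. The remaining 72,000 passes to the descendants.
The descendants' portion (72,000) is divided into 3 shares of 24,000: Varun takes 24,000; Mireille's 24,000 share passes to Mireille's issue; Eira's 24,000 share passes to Eira's issue.
Mireille's share (24,000) passes entirely to Vikram.
Eira's share (24,000) is divided into 2 shares of 12,000: Soraya and Wendel each take 12,000.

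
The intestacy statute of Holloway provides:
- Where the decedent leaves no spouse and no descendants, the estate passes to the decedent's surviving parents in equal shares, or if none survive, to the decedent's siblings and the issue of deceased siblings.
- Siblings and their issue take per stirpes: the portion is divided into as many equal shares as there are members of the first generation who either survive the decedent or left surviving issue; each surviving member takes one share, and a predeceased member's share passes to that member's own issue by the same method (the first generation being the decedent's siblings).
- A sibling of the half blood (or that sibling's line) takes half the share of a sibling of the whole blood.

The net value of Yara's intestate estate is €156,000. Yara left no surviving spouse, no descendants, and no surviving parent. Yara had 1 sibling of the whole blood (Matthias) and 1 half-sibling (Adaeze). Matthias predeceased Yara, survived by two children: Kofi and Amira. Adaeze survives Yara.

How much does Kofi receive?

The entire €156,000 passes to the siblings and their issue.
Counting each half-blood sibling's line as half a unit, there are 3/2 units in €156,000, so one unit is €104,000. Whole-blood lines (Matthias) take €104,000 each; half-blood lines (Adaeze) take €52,000 each.
Matthias's share (€104,000) is divided into 2 shares of €52,000: Kofi and Amira each take €52,000.

Kofi receives €52,000.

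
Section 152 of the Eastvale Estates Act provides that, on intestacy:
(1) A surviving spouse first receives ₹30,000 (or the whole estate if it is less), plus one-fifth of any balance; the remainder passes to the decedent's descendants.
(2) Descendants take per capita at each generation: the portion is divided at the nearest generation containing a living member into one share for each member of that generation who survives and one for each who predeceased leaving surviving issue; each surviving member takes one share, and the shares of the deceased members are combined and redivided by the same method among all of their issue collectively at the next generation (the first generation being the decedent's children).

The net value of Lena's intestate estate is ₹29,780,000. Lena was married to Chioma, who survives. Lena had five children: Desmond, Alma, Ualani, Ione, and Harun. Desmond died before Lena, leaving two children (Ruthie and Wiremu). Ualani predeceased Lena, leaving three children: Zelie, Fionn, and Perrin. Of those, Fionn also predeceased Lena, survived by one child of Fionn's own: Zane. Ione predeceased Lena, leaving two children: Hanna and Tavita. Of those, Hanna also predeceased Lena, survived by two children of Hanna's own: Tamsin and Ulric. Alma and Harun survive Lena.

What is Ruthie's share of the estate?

Chioma first takes ₹30,000, leaving a balance of ₹29,750,000. Chioma then takes one-fifth of the balance (₹5,950,000), for a total of ₹5,980,000. The remaining ₹23,800,000 passes to the descendants.
The descendants' portion (₹23,800,000) is divided at the children's generation into 5 shares of ₹4,760,000. Alma and Harun each take ₹4,760,000. The 3 shares of the deceased (Desmond, Ualani, and Ione) are combined into a pool of ₹14,280,000.
That pool (₹14,280,000) is divided at the grandchildren's generation into 7 shares of ₹2,040,000. Ruthie, Wiremu, Zelie, Perrin, and Tavita each take ₹2,040,000. The 2 shares of the deceased (Fionn and Hanna) are combined into a pool of ₹4,080,000.
That pool (₹4,080,000) is divided at the great-grandchildren's generation equally among Zane, Tamsin, and Ulric: ₹1,360,000 each.

Ruthie receives ₹2,040,000.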